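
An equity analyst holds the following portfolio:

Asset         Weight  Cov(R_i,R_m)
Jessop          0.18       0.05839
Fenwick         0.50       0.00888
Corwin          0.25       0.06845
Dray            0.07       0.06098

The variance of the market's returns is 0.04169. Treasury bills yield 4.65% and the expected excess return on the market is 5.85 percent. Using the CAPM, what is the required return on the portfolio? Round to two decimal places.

β_Jessop = 0.05839 / 0.04169 = 1.4006
β_Fenwick = 0.00888 / 0.04169 = 0.2130
β_Corwin = 0.06845 / 0.04169 = 1.6419
β_Dray = 0.06098 / 0.04169 = 1.4627
β_P = Σ w_i β_i = 0.18×1.4006 + 0.50×0.2130 + 0.25×1.6419 + 0.07×1.4627 = 0.8715
E(R_P) = R_f + β_P × MRP = 4.65% + 0.8715 × 5.85% = 9.75%

9.75%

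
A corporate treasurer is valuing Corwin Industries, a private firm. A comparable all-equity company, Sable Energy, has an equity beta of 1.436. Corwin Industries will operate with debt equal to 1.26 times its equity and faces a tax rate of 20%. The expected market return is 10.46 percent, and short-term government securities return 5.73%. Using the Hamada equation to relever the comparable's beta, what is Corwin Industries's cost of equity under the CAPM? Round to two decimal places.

19.37%

β_L = β_U × [1 + (1 − t)(D/E)] = 1.436 × [1 + (1 − 0.20) × 1.26]
    = 1.436 × [1 + 0.80 × 1.26] = 1.436 × 2.0080 = 2.8835
MRP = 10.46% − 5.73% = 4.73%
E(R) = R_f + β_L × MRP = 5.73% + 2.8835 × 4.73% = 19.37%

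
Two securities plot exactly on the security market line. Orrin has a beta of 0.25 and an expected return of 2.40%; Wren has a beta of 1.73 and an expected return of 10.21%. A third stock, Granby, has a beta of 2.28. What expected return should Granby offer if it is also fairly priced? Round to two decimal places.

13.11%

MRP (SML slope) = (10.21% − 2.40%) / (1.73 − 0.25) = 7.81% / 1.48 = 5.2770%
R_f (intercept) = 2.40% − 0.25 × 5.2770% = 1.0808%
E(R_Granby) = R_f + β × MRP = 1.0808% + 2.28 × 5.2770% = 13.11%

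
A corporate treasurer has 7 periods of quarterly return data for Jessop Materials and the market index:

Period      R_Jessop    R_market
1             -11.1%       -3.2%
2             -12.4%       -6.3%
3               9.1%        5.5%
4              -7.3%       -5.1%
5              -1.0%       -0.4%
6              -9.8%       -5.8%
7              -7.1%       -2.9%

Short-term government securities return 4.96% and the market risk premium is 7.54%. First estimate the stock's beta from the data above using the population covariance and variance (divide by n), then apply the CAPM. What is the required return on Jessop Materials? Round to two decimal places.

Mean R_i = (-11.1 − 12.4 + 9.1 − 7.3 − 1.0 − 9.8 − 7.1) / 7 = -5.6571%
Mean R_m = (-3.2 − 6.3 + 5.5 − 5.1 − 0.4 − 5.8 − 2.9) / 7 = -2.6000%
Σ(R_i − R̄_i)(R_m − R̄_m) = 175.7900  ⇒  Cov = 175.7900 / 7 = 25.1129
Σ(R_m − R̄_m)² = 101.0800  ⇒  Var(R_m) = 101.0800 / 7 = 14.4400
β = Cov / Var(R_m) = 25.1129 / 14.4400 = 1.7391
E(R) = R_f + β × MRP = 4.96% + 1.7391 × 7.54% = 18.07%

18.07%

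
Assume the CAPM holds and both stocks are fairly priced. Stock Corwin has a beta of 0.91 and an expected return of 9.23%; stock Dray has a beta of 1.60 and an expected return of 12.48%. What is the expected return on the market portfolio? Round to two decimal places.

9.65%

Both satisfy E(R) = R_f + β·MRP, so the slope of the SML is
MRP = (12.48% − 9.23%) / (1.60 − 0.91) = 3.25% / 0.69 = 4.7101%
R_f = E(R_Corwin) − β_Corwin·MRP = 9.23% − 0.91 × 4.7101% = 4.9438%
E(R_m) = R_f + MRP = 4.9438% + 4.7101% = 9.65%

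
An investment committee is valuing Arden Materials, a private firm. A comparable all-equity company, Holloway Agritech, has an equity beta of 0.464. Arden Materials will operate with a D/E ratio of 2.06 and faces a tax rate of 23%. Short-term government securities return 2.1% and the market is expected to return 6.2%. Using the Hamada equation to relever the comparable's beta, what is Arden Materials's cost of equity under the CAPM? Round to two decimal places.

7.02%

β_L = β_U × [1 + (1 − t)(D/E)] = 0.464 × [1 + (1 − 0.23) × 2.06]
    = 0.464 × [1 + 0.77 × 2.06] = 0.464 × 2.5862 = 1.2000
MRP = 6.2% − 2.1% = 4.10%
E(R) = R_f + β_L × MRP = 2.1% + 1.2000 × 4.1% = 7.02%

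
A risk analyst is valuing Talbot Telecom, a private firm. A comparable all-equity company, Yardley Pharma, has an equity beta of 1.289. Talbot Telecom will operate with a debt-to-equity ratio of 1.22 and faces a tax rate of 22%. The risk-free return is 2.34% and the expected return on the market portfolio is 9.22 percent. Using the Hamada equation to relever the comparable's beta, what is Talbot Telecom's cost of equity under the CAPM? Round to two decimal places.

β_L = β_U × [1 + (1 − t)(D/E)] = 1.289 × [1 + (1 − 0.22) × 1.22]
    = 1.289 × [1 + 0.78 × 1.22] = 1.289 × 1.9516 = 2.5156
MRP = 9.22% − 2.34% = 6.88%
E(R) = R_f + β_L × MRP = 2.34% + 2.5156 × 6.88% = 19.65%

19.65%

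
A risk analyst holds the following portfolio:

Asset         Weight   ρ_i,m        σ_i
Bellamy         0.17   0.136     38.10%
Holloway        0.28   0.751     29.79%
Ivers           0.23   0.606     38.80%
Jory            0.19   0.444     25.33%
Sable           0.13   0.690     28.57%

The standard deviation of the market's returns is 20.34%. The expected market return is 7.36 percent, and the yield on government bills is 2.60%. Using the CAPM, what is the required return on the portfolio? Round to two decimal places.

β_Bellamy = 0.136 × 38.10% / 20.34% = 0.2547
β_Holloway = 0.751 × 29.79% / 20.34% = 1.0999
β_Ivers = 0.606 × 38.80% / 20.34% = 1.1560
β_Jory = 0.444 × 25.33% / 20.34% = 0.5529
β_Sable = 0.690 × 28.57% / 20.34% = 0.9692
β_P = Σ w_i β_i = 0.17×0.2547 + 0.28×1.0999 + 0.23×1.1560 + 0.19×0.5529 + 0.13×0.9692 = 0.8482
MRP = 7.36% − 2.60% = 4.76%
E(R_P) = R_f + β_P × MRP = 2.60% + 0.8482 × 4.76% = 6.64%

6.64%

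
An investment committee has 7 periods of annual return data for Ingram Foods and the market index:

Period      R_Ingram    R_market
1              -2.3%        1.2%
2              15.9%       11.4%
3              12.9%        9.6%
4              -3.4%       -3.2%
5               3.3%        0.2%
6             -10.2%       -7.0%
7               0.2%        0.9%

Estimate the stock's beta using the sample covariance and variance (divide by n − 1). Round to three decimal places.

Mean R_i = (-2.3 + 15.9 + 12.9 − 3.4 + 3.3 − 10.2 + 0.2) / 7 = 2.3429%
Mean R_m = (1.2 + 11.4 + 9.6 − 3.2 + 0.2 − 7.0 + 0.9) / 7 = 1.8714%
Σ(R_i − R̄_i)(R_m − R̄_m) = 354.7686  ⇒  Cov = 354.7686 / 6 = 59.1281
Σ(R_m − R̄_m)² = 259.1343  ⇒  Var(R_m) = 259.1343 / 6 = 43.1891
β = Cov / Var(R_m) = 59.1281 / 43.1891 = 1.3691

1.369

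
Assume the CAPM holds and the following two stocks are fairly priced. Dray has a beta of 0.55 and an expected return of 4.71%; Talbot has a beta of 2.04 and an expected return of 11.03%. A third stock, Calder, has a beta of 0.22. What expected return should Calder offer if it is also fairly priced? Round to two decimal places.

3.31%

MRP (SML slope) = (11.03% − 4.71%) / (2.04 − 0.55) = 6.32% / 1.49 = 4.2416%
R_f (intercept) = 4.71% − 0.55 × 4.2416% = 2.3771%
E(R_Calder) = R_f + β × MRP = 2.3771% + 0.22 × 4.2416% = 3.31%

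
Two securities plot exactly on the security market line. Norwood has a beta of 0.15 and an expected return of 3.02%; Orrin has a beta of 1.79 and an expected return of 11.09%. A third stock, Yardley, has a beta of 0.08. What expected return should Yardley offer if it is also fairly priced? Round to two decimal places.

2.68%

MRP (SML slope) = (11.09% − 3.02%) / (1.79 − 0.15) = 8.07% / 1.64 = 4.9207%
R_f (intercept) = 3.02% − 0.15 × 4.9207% = 2.2819%
E(R_Yardley) = R_f + β × MRP = 2.2819% + 0.08 × 4.9207% = 2.68%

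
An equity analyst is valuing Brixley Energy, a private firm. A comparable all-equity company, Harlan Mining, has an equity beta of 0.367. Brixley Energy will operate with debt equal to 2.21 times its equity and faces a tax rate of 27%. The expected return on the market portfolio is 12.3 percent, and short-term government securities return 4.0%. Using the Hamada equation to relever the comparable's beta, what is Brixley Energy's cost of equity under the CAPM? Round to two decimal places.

11.96%

β_L = β_U × [1 + (1 − t)(D/E)] = 0.367 × [1 + (1 − 0.27) × 2.21]
    = 0.367 × [1 + 0.73 × 2.21] = 0.367 × 2.6133 = 0.9591
MRP = 12.3% − 4.0% = 8.30%
E(R) = R_f + β_L × MRP = 4.0% + 0.9591 × 8.3% = 11.96%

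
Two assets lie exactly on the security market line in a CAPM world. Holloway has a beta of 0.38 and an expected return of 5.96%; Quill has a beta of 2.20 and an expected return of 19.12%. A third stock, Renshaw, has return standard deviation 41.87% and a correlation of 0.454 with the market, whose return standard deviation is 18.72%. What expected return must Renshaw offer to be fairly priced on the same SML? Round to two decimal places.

10.55%

MRP = (19.12% − 5.96%) / (2.20 − 0.38) = 7.2308%
R_f = 5.96% − 0.38 × 7.2308% = 3.2123%
β_Renshaw = ρ·σ_i/σ_m = 0.454 × 41.87 / 18.72 = 1.0154
E(R_Renshaw) = R_f + β × MRP = 3.2123% + 1.0154 × 7.2308% = 10.55%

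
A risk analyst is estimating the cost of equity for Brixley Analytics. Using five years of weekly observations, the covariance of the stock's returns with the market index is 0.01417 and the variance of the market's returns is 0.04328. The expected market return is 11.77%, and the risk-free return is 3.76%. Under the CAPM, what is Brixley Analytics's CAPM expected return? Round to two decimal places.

6.38%

β = Cov(R_i, R_m) / Var(R_m) = 0.01417 / 0.04328 = 0.3274
MRP = 11.77% − 3.76% = 8.01%
E(R) = R_f + β × MRP = 3.76% + 0.3274 × 8.01% = 6.38%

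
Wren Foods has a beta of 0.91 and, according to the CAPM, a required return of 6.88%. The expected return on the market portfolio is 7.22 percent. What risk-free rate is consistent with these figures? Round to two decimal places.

E(R) = R_f + β(E(R_m) − R_f) = R_f(1 − β) + β·E(R_m)
6.88% = R_f × (1 − 0.91) + 0.91 × 7.22%
6.88% = R_f × 0.09 + 6.5702%
R_f = (6.88% − 6.5702%) / 0.09 = 3.44%

3.44%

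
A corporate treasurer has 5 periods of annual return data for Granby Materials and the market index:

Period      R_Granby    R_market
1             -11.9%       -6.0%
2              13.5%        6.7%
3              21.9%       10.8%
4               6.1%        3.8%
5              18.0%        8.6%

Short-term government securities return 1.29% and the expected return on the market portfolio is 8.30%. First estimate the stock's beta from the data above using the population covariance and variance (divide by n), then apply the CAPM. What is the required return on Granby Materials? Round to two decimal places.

Mean R_i = (-11.9 + 13.5 + 21.9 + 6.1 + 18.0) / 5 = 9.5200%
Mean R_m = (-6.0 + 6.7 + 10.8 + 3.8 + 8.6) / 5 = 4.7800%
Σ(R_i − R̄_i)(R_m − R̄_m) = 348.8220  ⇒  Cov = 348.8220 / 5 = 69.7644
Σ(R_m − R̄_m)² = 171.6880  ⇒  Var(R_m) = 171.6880 / 5 = 34.3376
β = Cov / Var(R_m) = 69.7644 / 34.3376 = 2.0317
MRP = 8.30% − 1.29% = 7.01%
E(R) = R_f + β × MRP = 1.29% + 2.0317 × 7.01% = 15.53%

15.53%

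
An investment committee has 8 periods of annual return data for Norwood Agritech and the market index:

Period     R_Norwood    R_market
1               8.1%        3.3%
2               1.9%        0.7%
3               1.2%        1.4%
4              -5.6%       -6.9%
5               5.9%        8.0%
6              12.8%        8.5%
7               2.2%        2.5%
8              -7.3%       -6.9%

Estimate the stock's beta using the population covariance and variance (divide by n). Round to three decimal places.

Mean R_i = (8.1 + 1.9 + 1.2 − 5.6 + 5.9 + 12.8 + 2.2 − 7.3) / 8 = 2.4000%
Mean R_m = (3.3 + 0.7 + 1.4 − 6.9 + 8.0 + 8.5 + 2.5 − 6.9) / 8 = 1.3250%
Σ(R_i − R̄_i)(R_m − R̄_m) = 254.8100  ⇒  Cov = 254.8100 / 8 = 31.8513
Σ(R_m − R̄_m)² = 237.0150  ⇒  Var(R_m) = 237.0150 / 8 = 29.6269
β = Cov / Var(R_m) = 31.8513 / 29.6269 = 1.0751

1.075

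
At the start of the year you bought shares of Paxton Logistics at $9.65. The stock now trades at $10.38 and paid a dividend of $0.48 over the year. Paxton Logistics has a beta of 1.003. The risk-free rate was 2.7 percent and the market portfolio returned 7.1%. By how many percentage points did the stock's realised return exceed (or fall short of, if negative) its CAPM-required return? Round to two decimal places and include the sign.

Realised HPR = (P1 + D1 − P0) / P0 = (10.38 + 0.48 − 9.65) / 9.65 = 1.21 / 9.65 = 12.5389%
MRP = 7.1% − 2.7% = 4.40%
CAPM required = R_f + β·MRP = 2.7% + 1.003 × 4.4% = 7.1132%
α = realised − required = 12.5389% − 7.1132% = +5.43%

+5.43%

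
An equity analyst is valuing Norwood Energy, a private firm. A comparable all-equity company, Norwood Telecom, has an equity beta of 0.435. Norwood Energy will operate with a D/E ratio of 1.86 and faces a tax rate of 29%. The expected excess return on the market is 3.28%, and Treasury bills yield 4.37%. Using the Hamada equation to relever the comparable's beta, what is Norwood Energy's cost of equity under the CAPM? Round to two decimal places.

7.68%

β_L = β_U × [1 + (1 − t)(D/E)] = 0.435 × [1 + (1 − 0.29) × 1.86]
    = 0.435 × [1 + 0.71 × 1.86] = 0.435 × 2.3206 = 1.0095
E(R) = R_f + β_L × MRP = 4.37% + 1.0095 × 3.28% = 7.68%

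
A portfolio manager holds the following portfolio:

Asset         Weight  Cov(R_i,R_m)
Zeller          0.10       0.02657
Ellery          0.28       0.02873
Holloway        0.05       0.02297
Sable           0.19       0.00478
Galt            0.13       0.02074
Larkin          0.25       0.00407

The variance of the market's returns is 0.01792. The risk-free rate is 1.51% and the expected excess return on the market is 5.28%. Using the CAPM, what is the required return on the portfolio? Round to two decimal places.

β_Zeller = 0.02657 / 0.01792 = 1.4827
β_Ellery = 0.02873 / 0.01792 = 1.6032
β_Holloway = 0.02297 / 0.01792 = 1.2818
β_Sable = 0.00478 / 0.01792 = 0.2667
β_Galt = 0.02074 / 0.01792 = 1.1574
β_Larkin = 0.00407 / 0.01792 = 0.2271
β_P = Σ w_i β_i = 0.10×1.4827 + 0.28×1.6032 + 0.05×1.2818 + 0.19×0.2667 + 0.13×1.1574 + 0.25×0.2271 = 0.9192
E(R_P) = R_f + β_P × MRP = 1.51% + 0.9192 × 5.28% = 6.36%

6.36%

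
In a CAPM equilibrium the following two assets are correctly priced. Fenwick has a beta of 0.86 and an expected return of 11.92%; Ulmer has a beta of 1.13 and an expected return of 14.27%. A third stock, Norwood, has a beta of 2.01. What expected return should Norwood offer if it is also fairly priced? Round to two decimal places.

MRP (SML slope) = (14.27% − 11.92%) / (1.13 − 0.86) = 2.35% / 0.27 = 8.7037%
R_f (intercept) = 11.92% − 0.86 × 8.7037% = 4.4348%
E(R_Norwood) = R_f + β × MRP = 4.4348% + 2.01 × 8.7037% = 21.93%

21.93%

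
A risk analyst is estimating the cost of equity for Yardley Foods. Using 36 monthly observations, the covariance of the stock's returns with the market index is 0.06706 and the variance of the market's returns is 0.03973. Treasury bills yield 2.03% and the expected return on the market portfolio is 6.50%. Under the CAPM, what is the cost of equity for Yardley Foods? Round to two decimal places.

β = Cov(R_i, R_m) / Var(R_m) = 0.06706 / 0.03973 = 1.6879
MRP = 6.50% − 2.03% = 4.47%
E(R) = R_f + β × MRP = 2.03% + 1.6879 × 4.47% = 9.57%

9.57%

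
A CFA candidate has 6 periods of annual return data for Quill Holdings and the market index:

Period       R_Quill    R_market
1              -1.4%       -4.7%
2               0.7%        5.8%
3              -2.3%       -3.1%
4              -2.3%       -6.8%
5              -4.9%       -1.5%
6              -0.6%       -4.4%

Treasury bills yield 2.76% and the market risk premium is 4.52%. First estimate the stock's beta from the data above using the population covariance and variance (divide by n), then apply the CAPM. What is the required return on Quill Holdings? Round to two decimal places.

Mean R_i = (-1.4 + 0.7 − 2.3 − 2.3 − 4.9 − 0.6) / 6 = -1.8000%
Mean R_m = (-4.7 + 5.8 − 3.1 − 6.8 − 1.5 − 4.4) / 6 = -2.4500%
Σ(R_i − R̄_i)(R_m − R̄_m) = 16.9400  ⇒  Cov = 16.9400 / 6 = 2.8233
Σ(R_m − R̄_m)² = 97.1750  ⇒  Var(R_m) = 97.1750 / 6 = 16.1958
β = Cov / Var(R_m) = 2.8233 / 16.1958 = 0.1743
E(R) = R_f + β × MRP = 2.76% + 0.1743 × 4.52% = 3.55%

3.55%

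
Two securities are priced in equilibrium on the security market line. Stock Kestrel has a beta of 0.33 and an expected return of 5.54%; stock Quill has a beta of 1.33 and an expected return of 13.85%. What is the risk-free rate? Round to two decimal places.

2.80%

Both satisfy E(R) = R_f + β·MRP, so the slope of the SML is
MRP = (13.85% − 5.54%) / (1.33 − 0.33) = 8.31% / 1.00 = 8.3100%
R_f = E(R_Kestrel) − β_Kestrel·MRP = 5.54% − 0.33 × 8.3100% = 2.7977%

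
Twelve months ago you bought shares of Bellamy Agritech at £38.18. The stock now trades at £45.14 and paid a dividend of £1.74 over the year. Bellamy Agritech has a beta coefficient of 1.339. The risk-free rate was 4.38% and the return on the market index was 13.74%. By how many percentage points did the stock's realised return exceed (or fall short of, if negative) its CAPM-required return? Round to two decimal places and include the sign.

Realised HPR = (P1 + D1 − P0) / P0 = (45.14 + 1.74 − 38.18) / 38.18 = 8.70 / 38.18 = 22.7868%
MRP = 13.74% − 4.38% = 9.36%
CAPM required = R_f + β·MRP = 4.38% + 1.339 × 9.36% = 16.91304%
α = realised − required = 22.7868% − 16.91304% = +5.87%

+5.87%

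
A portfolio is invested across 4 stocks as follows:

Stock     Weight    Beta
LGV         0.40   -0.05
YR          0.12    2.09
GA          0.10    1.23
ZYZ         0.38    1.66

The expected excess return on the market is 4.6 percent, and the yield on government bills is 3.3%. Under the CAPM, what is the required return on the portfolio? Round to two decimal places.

7.83%

β_P = Σ w_i β_i = 0.40×-0.05 + 0.12×2.09 + 0.10×1.23 + 0.38×1.66 = 0.9846
E(R_P) = R_f + β_P × MRP = 3.3% + 0.9846 × 4.6% = 7.83%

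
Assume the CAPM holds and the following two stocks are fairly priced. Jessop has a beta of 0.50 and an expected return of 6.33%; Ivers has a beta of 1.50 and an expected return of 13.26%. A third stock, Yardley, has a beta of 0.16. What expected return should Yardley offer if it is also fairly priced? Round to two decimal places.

MRP (SML slope) = (13.26% − 6.33%) / (1.50 − 0.50) = 6.93% / 1.00 = 6.9300%
R_f (intercept) = 6.33% − 0.50 × 6.9300% = 2.8650%
E(R_Yardley) = R_f + β × MRP = 2.8650% + 0.16 × 6.9300% = 3.97%

3.97%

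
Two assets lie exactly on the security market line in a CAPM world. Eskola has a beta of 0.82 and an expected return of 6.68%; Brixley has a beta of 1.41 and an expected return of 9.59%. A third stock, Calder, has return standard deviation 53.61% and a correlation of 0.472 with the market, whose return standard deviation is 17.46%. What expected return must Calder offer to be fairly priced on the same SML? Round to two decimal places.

MRP = (9.59% − 6.68%) / (1.41 − 0.82) = 4.9322%
R_f = 6.68% − 0.82 × 4.9322% = 2.6356%
β_Calder = ρ·σ_i/σ_m = 0.472 × 53.61 / 17.46 = 1.4493
E(R_Calder) = R_f + β × MRP = 2.6356% + 1.4493 × 4.9322% = 9.78%

9.78%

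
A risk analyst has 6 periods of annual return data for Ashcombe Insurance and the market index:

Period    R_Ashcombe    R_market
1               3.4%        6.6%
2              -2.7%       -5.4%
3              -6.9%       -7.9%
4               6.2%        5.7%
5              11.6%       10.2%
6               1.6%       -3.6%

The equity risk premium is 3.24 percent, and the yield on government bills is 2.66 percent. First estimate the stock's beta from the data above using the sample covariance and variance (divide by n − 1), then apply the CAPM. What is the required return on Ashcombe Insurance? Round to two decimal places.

5.29%

Mean R_i = (3.4 − 2.7 − 6.9 + 6.2 + 11.6 + 1.6) / 6 = 2.2000%
Mean R_m = (6.6 − 5.4 − 7.9 + 5.7 + 10.2 − 3.6) / 6 = 0.9333%
Σ(R_i − R̄_i)(R_m − R̄_m) = 227.1100  ⇒  Cov = 227.1100 / 5 = 45.4220
Σ(R_m − R̄_m)² = 279.3933  ⇒  Var(R_m) = 279.3933 / 5 = 55.8787
β = Cov / Var(R_m) = 45.4220 / 55.8787 = 0.8129
E(R) = R_f + β × MRP = 2.66% + 0.8129 × 3.24% = 5.29%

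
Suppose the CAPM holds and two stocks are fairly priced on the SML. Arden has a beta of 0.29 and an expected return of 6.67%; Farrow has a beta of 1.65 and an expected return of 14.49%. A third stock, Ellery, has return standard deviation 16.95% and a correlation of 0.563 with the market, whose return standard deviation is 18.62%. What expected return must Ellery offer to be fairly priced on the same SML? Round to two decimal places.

MRP = (14.49% − 6.67%) / (1.65 − 0.29) = 5.7500%
R_f = 6.67% − 0.29 × 5.7500% = 5.0025%
β_Ellery = ρ·σ_i/σ_m = 0.563 × 16.95 / 18.62 = 0.5125
E(R_Ellery) = R_f + β × MRP = 5.0025% + 0.5125 × 5.7500% = 7.95%

7.95%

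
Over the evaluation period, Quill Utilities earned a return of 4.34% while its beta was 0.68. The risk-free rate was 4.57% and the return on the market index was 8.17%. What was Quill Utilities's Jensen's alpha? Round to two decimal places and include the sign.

Market excess return = 8.17% − 4.57% = 3.60%
CAPM benchmark = R_f + β(R_m − R_f) = 4.57% + 0.68 × 3.60% = 7.0180%
α = actual − benchmark = 4.34% − 7.0180% = -2.68%

-2.68%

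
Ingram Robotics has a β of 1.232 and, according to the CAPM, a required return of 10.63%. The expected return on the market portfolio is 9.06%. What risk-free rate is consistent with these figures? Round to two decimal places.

2.29%

E(R) = R_f + β(E(R_m) − R_f) = R_f(1 − β) + β·E(R_m)
10.63% = R_f × (1 − 1.232) + 1.232 × 9.06%
10.63% = R_f × -0.232 + 11.16192%
R_f = (10.63% − 11.16192%) / -0.232 = 2.29%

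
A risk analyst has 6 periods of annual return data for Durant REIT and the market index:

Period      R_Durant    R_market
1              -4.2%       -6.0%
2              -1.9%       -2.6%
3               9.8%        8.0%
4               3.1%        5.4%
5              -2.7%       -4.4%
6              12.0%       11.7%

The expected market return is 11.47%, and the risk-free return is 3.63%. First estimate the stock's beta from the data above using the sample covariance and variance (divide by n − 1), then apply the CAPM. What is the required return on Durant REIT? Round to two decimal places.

Mean R_i = (-4.2 − 1.9 + 9.8 + 3.1 − 2.7 + 12.0) / 6 = 2.6833%
Mean R_m = (-6.0 − 2.6 + 8.0 + 5.4 − 4.4 + 11.7) / 6 = 2.0167%
Σ(R_i − R̄_i)(R_m − R̄_m) = 245.0917  ⇒  Cov = 245.0917 / 5 = 49.0183
Σ(R_m − R̄_m)² = 267.7683  ⇒  Var(R_m) = 267.7683 / 5 = 53.5537
β = Cov / Var(R_m) = 49.0183 / 53.5537 = 0.9153
MRP = 11.47% − 3.63% = 7.84%
E(R) = R_f + β × MRP = 3.63% + 0.9153 × 7.84% = 10.81%

10.81%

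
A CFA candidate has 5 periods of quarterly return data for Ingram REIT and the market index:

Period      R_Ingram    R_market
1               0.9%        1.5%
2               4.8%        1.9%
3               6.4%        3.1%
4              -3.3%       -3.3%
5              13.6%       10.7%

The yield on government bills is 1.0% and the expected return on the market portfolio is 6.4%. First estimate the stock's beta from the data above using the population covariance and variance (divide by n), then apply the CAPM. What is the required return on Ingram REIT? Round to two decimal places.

7.58%

Mean R_i = (0.9 + 4.8 + 6.4 − 3.3 + 13.6) / 5 = 4.4800%
Mean R_m = (1.5 + 1.9 + 3.1 − 3.3 + 10.7) / 5 = 2.7800%
Σ(R_i − R̄_i)(R_m − R̄_m) = 124.4480  ⇒  Cov = 124.4480 / 5 = 24.8896
Σ(R_m − R̄_m)² = 102.2080  ⇒  Var(R_m) = 102.2080 / 5 = 20.4416
β = Cov / Var(R_m) = 24.8896 / 20.4416 = 1.2176
MRP = 6.4% − 1.0% = 5.40%
E(R) = R_f + β × MRP = 1.0% + 1.2176 × 5.4% = 7.58%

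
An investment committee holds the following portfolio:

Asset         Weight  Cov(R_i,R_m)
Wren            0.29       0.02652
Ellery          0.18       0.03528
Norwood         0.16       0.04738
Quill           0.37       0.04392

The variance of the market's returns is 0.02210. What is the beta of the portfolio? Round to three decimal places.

1.714

β_Wren = 0.02652 / 0.02210 = 1.2000
β_Ellery = 0.03528 / 0.02210 = 1.5964
β_Norwood = 0.04738 / 0.02210 = 2.1439
β_Quill = 0.04392 / 0.02210 = 1.9873
β_P = Σ w_i β_i = 0.29×1.2000 + 0.18×1.5964 + 0.16×2.1439 + 0.37×1.9873 = 1.7137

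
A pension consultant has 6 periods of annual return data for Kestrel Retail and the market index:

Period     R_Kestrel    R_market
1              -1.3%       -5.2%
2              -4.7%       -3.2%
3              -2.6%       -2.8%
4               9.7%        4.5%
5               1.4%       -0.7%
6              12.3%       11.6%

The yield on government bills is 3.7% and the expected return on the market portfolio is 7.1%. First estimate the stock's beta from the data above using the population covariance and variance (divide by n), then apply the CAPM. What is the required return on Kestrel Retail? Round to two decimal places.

7.21%

Mean R_i = (-1.3 − 4.7 − 2.6 + 9.7 + 1.4 + 12.3) / 6 = 2.4667%
Mean R_m = (-5.2 − 3.2 − 2.8 + 4.5 − 0.7 + 11.6) / 6 = 0.7000%
Σ(R_i − R̄_i)(R_m − R̄_m) = 204.0700  ⇒  Cov = 204.0700 / 6 = 34.0117
Σ(R_m − R̄_m)² = 197.4800  ⇒  Var(R_m) = 197.4800 / 6 = 32.9133
β = Cov / Var(R_m) = 34.0117 / 32.9133 = 1.0334
MRP = 7.1% − 3.7% = 3.40%
E(R) = R_f + β × MRP = 3.7% + 1.0334 × 3.4% = 7.21%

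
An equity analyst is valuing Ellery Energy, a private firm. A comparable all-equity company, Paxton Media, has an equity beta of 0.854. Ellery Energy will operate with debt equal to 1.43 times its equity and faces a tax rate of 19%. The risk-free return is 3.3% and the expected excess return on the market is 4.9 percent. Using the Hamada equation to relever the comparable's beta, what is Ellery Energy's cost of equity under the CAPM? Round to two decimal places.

12.33%

β_L = β_U × [1 + (1 − t)(D/E)] = 0.854 × [1 + (1 − 0.19) × 1.43]
    = 0.854 × [1 + 0.81 × 1.43] = 0.854 × 2.1583 = 1.8432
E(R) = R_f + β_L × MRP = 3.3% + 1.8432 × 4.9% = 12.33%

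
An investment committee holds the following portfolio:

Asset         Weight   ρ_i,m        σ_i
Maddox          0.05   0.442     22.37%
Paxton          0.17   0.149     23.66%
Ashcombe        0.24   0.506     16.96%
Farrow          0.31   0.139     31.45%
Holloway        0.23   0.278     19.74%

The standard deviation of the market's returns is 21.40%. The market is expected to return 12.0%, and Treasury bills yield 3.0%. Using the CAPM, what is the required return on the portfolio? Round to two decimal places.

5.43%

β_Maddox = 0.442 × 22.37% / 21.40% = 0.4620
β_Paxton = 0.149 × 23.66% / 21.40% = 0.1647
β_Ashcombe = 0.506 × 16.96% / 21.40% = 0.4010
β_Farrow = 0.139 × 31.45% / 21.40% = 0.2043
β_Holloway = 0.278 × 19.74% / 21.40% = 0.2564
β_P = Σ w_i β_i = 0.05×0.4620 + 0.17×0.1647 + 0.24×0.4010 + 0.31×0.2043 + 0.23×0.2564 = 0.2696
MRP = 12.0% − 3.0% = 9.00%
E(R_P) = R_f + β_P × MRP = 3.0% + 0.2696 × 9.0% = 5.43%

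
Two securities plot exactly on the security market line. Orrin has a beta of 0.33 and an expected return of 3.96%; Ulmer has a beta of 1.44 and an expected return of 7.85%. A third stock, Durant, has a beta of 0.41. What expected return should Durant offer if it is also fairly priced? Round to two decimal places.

MRP (SML slope) = (7.85% − 3.96%) / (1.44 − 0.33) = 3.89% / 1.11 = 3.5045%
R_f (intercept) = 3.96% − 0.33 × 3.5045% = 2.8035%
E(R_Durant) = R_f + β × MRP = 2.8035% + 0.41 × 3.5045% = 4.24%

4.24%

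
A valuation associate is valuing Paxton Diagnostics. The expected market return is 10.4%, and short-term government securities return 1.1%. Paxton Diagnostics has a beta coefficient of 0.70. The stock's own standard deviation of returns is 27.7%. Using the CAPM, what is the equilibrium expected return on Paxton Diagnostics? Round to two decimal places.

Market risk premium = E(R_m) − R_f = 10.4% − 1.1% = 9.30%
E(R) = R_f + β × MRP = 1.1% + 0.70 × 9.3% = 7.61%

7.61%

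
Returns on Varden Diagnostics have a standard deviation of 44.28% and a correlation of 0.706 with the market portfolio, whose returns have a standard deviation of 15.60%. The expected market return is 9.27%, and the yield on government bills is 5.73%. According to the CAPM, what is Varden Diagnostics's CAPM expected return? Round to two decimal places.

β = ρ × σ_i / σ_m = 0.706 × 44.28% / 15.60% = 2.0040
MRP = 9.27% − 5.73% = 3.54%
E(R) = 5.73% + 2.0040 × 3.54% = 12.82%

12.82%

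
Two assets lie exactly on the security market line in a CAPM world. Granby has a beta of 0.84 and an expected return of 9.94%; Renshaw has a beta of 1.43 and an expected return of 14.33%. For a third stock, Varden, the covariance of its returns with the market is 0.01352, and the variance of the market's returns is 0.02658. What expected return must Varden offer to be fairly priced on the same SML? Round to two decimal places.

7.47%

MRP = (14.33% − 9.94%) / (1.43 − 0.84) = 7.4407%
R_f = 9.94% − 0.84 × 7.4407% = 3.6898%
β_Varden = Cov / Var(R_m) = 0.01352 / 0.02658 = 0.5087
E(R_Varden) = R_f + β × MRP = 3.6898% + 0.5087 × 7.4407% = 7.47%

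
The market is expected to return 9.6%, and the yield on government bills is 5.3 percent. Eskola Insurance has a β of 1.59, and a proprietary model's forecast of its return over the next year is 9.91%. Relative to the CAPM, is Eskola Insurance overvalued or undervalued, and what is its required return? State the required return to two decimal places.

MRP = 9.6% − 5.3% = 4.30%
Required return = R_f + β·MRP = 5.3% + 1.59 × 4.3% = 12.14%
Forecast 9.91% < required 12.14% → the stock plots below the SML → overvalued.

Overvalued; required return 12.14%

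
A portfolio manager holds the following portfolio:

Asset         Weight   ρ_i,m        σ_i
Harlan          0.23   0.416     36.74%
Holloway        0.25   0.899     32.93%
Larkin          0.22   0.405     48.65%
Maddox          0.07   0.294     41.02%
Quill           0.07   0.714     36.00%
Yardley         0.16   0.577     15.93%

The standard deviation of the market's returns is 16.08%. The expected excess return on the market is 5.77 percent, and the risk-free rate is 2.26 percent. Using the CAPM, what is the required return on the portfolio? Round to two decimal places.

β_Harlan = 0.416 × 36.74% / 16.08% = 0.9505
β_Holloway = 0.899 × 32.93% / 16.08% = 1.8410
β_Larkin = 0.405 × 48.65% / 16.08% = 1.2253
β_Maddox = 0.294 × 41.02% / 16.08% = 0.7500
β_Quill = 0.714 × 36.00% / 16.08% = 1.5985
β_Yardley = 0.577 × 15.93% / 16.08% = 0.5716
β_P = Σ w_i β_i = 0.23×0.9505 + 0.25×1.8410 + 0.22×1.2253 + 0.07×0.7500 + 0.07×1.5985 + 0.16×0.5716 = 1.2043
E(R_P) = R_f + β_P × MRP = 2.26% + 1.2043 × 5.77% = 9.21%

9.21%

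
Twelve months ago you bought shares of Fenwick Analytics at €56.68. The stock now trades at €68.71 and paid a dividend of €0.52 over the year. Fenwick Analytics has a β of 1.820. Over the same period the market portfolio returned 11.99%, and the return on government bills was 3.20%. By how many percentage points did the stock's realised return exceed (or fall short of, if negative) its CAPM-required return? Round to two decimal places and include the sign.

Realised HPR = (P1 + D1 − P0) / P0 = (68.71 + 0.52 − 56.68) / 56.68 = 12.55 / 56.68 = 22.1418%
MRP = 11.99% − 3.20% = 8.79%
CAPM required = R_f + β·MRP = 3.20% + 1.820 × 8.79% = 19.19780%
α = realised − required = 22.1418% − 19.19780% = +2.94%

+2.94%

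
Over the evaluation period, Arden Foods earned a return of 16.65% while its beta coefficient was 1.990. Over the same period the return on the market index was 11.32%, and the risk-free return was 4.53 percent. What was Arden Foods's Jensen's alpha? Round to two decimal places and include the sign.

-1.39%

Market excess return = 11.32% − 4.53% = 6.79%
CAPM benchmark = R_f + β(R_m − R_f) = 4.53% + 1.990 × 6.79% = 18.04210%
α = actual − benchmark = 16.65% − 18.04210% = -1.39%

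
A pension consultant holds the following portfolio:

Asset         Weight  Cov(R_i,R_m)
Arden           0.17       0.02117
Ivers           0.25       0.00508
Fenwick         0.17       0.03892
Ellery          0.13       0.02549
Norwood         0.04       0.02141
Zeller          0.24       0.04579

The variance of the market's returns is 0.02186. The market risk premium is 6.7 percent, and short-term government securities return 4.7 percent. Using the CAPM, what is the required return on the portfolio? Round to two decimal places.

β_Arden = 0.02117 / 0.02186 = 0.9684
β_Ivers = 0.00508 / 0.02186 = 0.2324
β_Fenwick = 0.03892 / 0.02186 = 1.7804
β_Ellery = 0.02549 / 0.02186 = 1.1661
β_Norwood = 0.02141 / 0.02186 = 0.9794
β_Zeller = 0.04579 / 0.02186 = 2.0947
β_P = Σ w_i β_i = 0.17×0.9684 + 0.25×0.2324 + 0.17×1.7804 + 0.13×1.1661 + 0.04×0.9794 + 0.24×2.0947 = 1.2189
E(R_P) = R_f + β_P × MRP = 4.7% + 1.2189 × 6.7% = 12.87%

12.87%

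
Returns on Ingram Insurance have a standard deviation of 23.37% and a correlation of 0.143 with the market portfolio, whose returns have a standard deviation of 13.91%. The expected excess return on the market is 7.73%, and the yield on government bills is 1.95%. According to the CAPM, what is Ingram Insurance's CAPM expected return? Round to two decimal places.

β = ρ × σ_i / σ_m = 0.143 × 23.37% / 13.91% = 0.2403
E(R) = 1.95% + 0.2403 × 7.73% = 3.81%

3.81%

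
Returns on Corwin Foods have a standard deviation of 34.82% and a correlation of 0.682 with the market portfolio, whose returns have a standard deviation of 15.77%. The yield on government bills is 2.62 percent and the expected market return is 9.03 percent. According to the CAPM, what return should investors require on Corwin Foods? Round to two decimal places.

12.27%

β = ρ × σ_i / σ_m = 0.682 × 34.82% / 15.77% = 1.5058
MRP = 9.03% − 2.62% = 6.41%
E(R) = 2.62% + 1.5058 × 6.41% = 12.27%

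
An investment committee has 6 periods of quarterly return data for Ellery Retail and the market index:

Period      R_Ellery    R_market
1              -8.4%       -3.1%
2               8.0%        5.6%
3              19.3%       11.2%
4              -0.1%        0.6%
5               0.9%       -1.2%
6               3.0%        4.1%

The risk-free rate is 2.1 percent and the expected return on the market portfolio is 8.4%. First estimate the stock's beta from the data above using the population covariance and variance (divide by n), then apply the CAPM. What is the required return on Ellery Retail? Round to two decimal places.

Mean R_i = (-8.4 + 8.0 + 19.3 − 0.1 + 0.9 + 3.0) / 6 = 3.7833%
Mean R_m = (-3.1 + 5.6 + 11.2 + 0.6 − 1.2 + 4.1) / 6 = 2.8667%
Σ(R_i − R̄_i)(R_m − R̄_m) = 233.0867  ⇒  Cov = 233.0867 / 6 = 38.8478
Σ(R_m − R̄_m)² = 135.7133  ⇒  Var(R_m) = 135.7133 / 6 = 22.6189
β = Cov / Var(R_m) = 38.8478 / 22.6189 = 1.7175
MRP = 8.4% − 2.1% = 6.30%
E(R) = R_f + β × MRP = 2.1% + 1.7175 × 6.3% = 12.92%

12.92%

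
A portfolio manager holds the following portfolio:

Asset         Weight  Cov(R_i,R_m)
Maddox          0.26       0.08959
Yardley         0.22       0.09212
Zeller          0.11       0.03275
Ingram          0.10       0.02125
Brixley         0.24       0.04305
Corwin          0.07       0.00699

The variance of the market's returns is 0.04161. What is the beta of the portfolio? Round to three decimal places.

1.445

β_Maddox = 0.08959 / 0.04161 = 2.1531
β_Yardley = 0.09212 / 0.04161 = 2.2139
β_Zeller = 0.03275 / 0.04161 = 0.7871
β_Ingram = 0.02125 / 0.04161 = 0.5107
β_Brixley = 0.04305 / 0.04161 = 1.0346
β_Corwin = 0.00699 / 0.04161 = 0.1680
β_P = Σ w_i β_i = 0.26×2.1531 + 0.22×2.2139 + 0.11×0.7871 + 0.10×0.5107 + 0.24×1.0346 + 0.07×0.1680 = 1.4446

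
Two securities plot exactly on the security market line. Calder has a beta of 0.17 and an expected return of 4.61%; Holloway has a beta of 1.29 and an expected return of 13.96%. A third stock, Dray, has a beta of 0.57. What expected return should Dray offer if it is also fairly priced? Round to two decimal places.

MRP (SML slope) = (13.96% − 4.61%) / (1.29 − 0.17) = 9.35% / 1.12 = 8.3482%
R_f (intercept) = 4.61% − 0.17 × 8.3482% = 3.1908%
E(R_Dray) = R_f + β × MRP = 3.1908% + 0.57 × 8.3482% = 7.95%

7.95%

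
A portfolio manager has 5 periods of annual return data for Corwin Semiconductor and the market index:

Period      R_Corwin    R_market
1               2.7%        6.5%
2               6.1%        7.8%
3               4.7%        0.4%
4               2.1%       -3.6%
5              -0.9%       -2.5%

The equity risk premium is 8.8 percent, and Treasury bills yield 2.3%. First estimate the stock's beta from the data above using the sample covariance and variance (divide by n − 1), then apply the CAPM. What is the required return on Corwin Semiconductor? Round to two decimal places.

5.28%

Mean R_i = (2.7 + 6.1 + 4.7 + 2.1 − 0.9) / 5 = 2.9400%
Mean R_m = (6.5 + 7.8 + 0.4 − 3.6 − 2.5) / 5 = 1.7200%
Σ(R_i − R̄_i)(R_m − R̄_m) = 36.4160  ⇒  Cov = 36.4160 / 4 = 9.1040
Σ(R_m − R̄_m)² = 107.6680  ⇒  Var(R_m) = 107.6680 / 4 = 26.9170
β = Cov / Var(R_m) = 9.1040 / 26.9170 = 0.3382
E(R) = R_f + β × MRP = 2.3% + 0.3382 × 8.8% = 5.28%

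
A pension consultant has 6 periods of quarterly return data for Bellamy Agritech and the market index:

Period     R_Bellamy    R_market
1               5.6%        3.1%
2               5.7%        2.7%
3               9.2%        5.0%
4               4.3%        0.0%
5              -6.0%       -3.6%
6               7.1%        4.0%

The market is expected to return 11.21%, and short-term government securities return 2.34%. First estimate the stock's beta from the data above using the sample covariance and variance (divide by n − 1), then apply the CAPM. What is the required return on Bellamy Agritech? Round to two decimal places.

Mean R_i = (5.6 + 5.7 + 9.2 + 4.3 − 6.0 + 7.1) / 6 = 4.3167%
Mean R_m = (3.1 + 2.7 + 5.0 + 0.0 − 3.6 + 4.0) / 6 = 1.8667%
Σ(R_i − R̄_i)(R_m − R̄_m) = 80.4033  ⇒  Cov = 80.4033 / 5 = 16.0807
Σ(R_m − R̄_m)² = 49.9533  ⇒  Var(R_m) = 49.9533 / 5 = 9.9907
β = Cov / Var(R_m) = 16.0807 / 9.9907 = 1.6096
MRP = 11.21% − 2.34% = 8.87%
E(R) = R_f + β × MRP = 2.34% + 1.6096 × 8.87% = 16.62%

16.62%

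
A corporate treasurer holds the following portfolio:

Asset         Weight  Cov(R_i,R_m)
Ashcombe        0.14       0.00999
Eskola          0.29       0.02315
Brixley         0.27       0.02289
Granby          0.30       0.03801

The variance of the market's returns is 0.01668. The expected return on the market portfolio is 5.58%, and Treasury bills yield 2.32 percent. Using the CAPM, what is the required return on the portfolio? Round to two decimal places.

7.34%

β_Ashcombe = 0.00999 / 0.01668 = 0.5989
β_Eskola = 0.02315 / 0.01668 = 1.3879
β_Brixley = 0.02289 / 0.01668 = 1.3723
β_Granby = 0.03801 / 0.01668 = 2.2788
β_P = Σ w_i β_i = 0.14×0.5989 + 0.29×1.3879 + 0.27×1.3723 + 0.30×2.2788 = 1.5405
MRP = 5.58% − 2.32% = 3.26%
E(R_P) = R_f + β_P × MRP = 2.32% + 1.5405 × 3.26% = 7.34%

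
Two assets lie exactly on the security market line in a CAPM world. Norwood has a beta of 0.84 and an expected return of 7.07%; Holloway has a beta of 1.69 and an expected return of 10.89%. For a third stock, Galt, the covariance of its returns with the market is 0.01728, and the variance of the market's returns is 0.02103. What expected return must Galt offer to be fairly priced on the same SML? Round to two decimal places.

6.99%

MRP = (10.89% − 7.07%) / (1.69 − 0.84) = 4.4941%
R_f = 7.07% − 0.84 × 4.4941% = 3.2950%
β_Galt = Cov / Var(R_m) = 0.01728 / 0.02103 = 0.8217
E(R_Galt) = R_f + β × MRP = 3.2950% + 0.8217 × 4.4941% = 6.99%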